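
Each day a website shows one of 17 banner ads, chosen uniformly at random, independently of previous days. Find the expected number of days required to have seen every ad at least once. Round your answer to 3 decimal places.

58.472

After i distinct types are collected, each trial gives a new one with probability (17−i)/17, so the expected wait for the next new type is 17/(17−i).
E = 17/17 + 17/16 + 17/15 + 17/14 + 17/13 + 17/12 + 17/11 + 17/10 + 17/9 + 17/8 + 17/7 + 17/6 + 17/5 + 17/4 + 17/3 + 17/2 + 17/1 = 42142223/720720 ≈ 58.472.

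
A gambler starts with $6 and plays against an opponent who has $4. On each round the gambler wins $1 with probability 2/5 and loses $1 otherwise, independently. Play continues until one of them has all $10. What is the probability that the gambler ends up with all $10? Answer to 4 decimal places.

0.1834

Let r = q/p = (3/5)/(2/5) = 3/2. The recurrence P(i) = p·P(i+1) + q·P(i−1) with P(0)=0, P(10)=1 gives P(i) = (1 − r^i)/(1 − r^10).
P(6) = (1 − (3/2)^6) / (1 − (3/2)^10) = 2128/11605 ≈ 0.1834.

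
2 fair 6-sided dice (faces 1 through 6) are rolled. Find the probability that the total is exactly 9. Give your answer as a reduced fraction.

There are 6^2 = 36 equally likely outcomes.
The number of ordered 2-tuples from {1,…,6} summing to 9 is 4.
P(sum = 9) = 4/36 = 1/9.

1/9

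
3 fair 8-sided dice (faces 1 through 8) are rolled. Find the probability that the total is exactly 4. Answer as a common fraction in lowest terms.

There are 8^3 = 512 equally likely outcomes.
The number of ordered 3-tuples from {1,…,8} summing to 4 is 3.
P(sum = 4) = 3/512.

3/512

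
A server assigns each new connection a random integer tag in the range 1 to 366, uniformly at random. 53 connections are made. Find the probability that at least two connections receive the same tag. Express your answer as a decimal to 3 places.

0.981

It's easier to compute the probability that all 53 are distinct.
P(all distinct) = 366/366 · 365/366 · ··· · 314/366 ≈ 0.019.
So the probability of at least one match is 1 − 0.019 = 0.981.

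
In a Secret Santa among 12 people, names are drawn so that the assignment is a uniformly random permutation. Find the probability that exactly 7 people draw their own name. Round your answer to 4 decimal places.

0.0001

Choose which 7 of the 12 are fixed: C(12,7) = 792 ways.
The remaining 5 must have no fixed point: D(5) = 44.
P = 792·44/479001600 = 11/151200 ≈ 0.0001.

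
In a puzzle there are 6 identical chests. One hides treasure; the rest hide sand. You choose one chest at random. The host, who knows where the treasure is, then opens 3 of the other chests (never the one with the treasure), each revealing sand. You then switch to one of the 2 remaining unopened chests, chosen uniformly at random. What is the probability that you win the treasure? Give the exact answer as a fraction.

5/12

Your original chest holds the treasure with probability 1/6, so the other 5 collectively hold it with probability 5/6.
The host can always find 3 empty chests to open, so the reveals don't change that 5/6; it is now spread over the 2 remaining unopened chests.
P(win by switching) = (5/6) · (1/2) = 5/12.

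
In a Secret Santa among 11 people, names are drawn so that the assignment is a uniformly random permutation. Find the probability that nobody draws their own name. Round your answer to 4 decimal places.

This is the derangement probability: permutations of 11 with no fixed point.
D(11) = 11! · (1 − 1/1! + 1/2! − ··· + (−1)^11/11!) = 14684570.
P = 14684570/39916800 = 1468457/3991680 ≈ 0.3679.

0.3679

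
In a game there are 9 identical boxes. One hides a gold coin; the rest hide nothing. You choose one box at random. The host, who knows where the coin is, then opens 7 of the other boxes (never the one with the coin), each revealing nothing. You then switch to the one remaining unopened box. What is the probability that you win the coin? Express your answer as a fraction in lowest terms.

Your original box holds the coin with probability 1/9, so the other 8 collectively hold it with probability 8/9.
The host can always find 7 empty boxes to open, so the reveals don't change that 8/9; it is now spread over the 1 remaining unopened box.
P(win by switching) = (8/9) · (1/1) = 8/9.

8/9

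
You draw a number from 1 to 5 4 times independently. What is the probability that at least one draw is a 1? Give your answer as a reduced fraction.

P(no draw is a 1) = (4/5)^4 = 256/625.
P(at least one) = 1 − 256/625 = 369/625.

369/625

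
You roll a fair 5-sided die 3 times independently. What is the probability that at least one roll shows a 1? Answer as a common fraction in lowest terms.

61/125

P(no roll shows a 1) = (4/5)^3 = 64/125.
P(at least one) = 1 − 64/125 = 61/125.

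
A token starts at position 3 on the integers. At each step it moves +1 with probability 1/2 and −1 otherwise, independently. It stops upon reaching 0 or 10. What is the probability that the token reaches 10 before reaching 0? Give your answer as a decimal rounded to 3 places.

With a fair step, P(i) = ½P(i−1) + ½P(i+1) with P(0)=0, P(10)=1 has the linear solution P(i) = i/10.
P(3) = 3/10 ≈ 0.300.

0.300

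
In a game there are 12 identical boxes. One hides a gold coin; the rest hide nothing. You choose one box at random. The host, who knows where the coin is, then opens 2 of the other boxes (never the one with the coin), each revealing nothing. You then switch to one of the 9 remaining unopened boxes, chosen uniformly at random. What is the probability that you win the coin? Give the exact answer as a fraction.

Your original box holds the coin with probability 1/12, so the other 11 collectively hold it with probability 11/12.
The host can always find 2 empty boxes to open, so the reveals don't change that 11/12; it is now spread over the 9 remaining unopened boxes.
P(win by switching) = (11/12) · (1/9) = 11/108.

11/108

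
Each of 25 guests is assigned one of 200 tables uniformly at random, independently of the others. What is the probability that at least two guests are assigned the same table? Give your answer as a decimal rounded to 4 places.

It's easier to compute the probability that all 25 are distinct.
P(all distinct) = 200/200 · 199/200 · ··· · 176/200 ≈ 0.2090.
So the probability of at least one match is 1 − 0.2090 = 0.7910.

0.7910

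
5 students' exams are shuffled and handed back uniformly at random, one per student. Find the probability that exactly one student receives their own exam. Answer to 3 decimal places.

Choose which one is fixed: C(5,1) = 5 ways.
The remaining 4 must have no fixed point: D(4) = 9.
P = 5·9/120 = 3/8 ≈ 0.375.

0.375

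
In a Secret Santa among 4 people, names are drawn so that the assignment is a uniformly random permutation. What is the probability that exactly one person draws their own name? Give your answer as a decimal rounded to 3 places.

0.333

Choose which one is fixed: C(4,1) = 4 ways.
The remaining 3 must have no fixed point: D(3) = 2.
P = 4·2/24 = 1/3 ≈ 0.333.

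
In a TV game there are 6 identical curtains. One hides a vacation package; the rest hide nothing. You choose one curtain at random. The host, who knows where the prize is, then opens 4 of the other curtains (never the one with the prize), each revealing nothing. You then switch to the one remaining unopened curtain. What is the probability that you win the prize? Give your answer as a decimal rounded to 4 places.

Your original curtain holds the prize with probability 1/6, so the other 5 collectively hold it with probability 5/6.
The host can always find 4 empty curtains to open, so the reveals don't change that 5/6; it is now spread over the 1 remaining unopened curtain.
P(win by switching) = (5/6) · (1/1) = 5/6 ≈ 0.8333.

0.8333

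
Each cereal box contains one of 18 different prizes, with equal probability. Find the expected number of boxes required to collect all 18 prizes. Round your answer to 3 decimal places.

62.912

After i distinct types are collected, each trial gives a new one with probability (18−i)/18, so the expected wait for the next new type is 18/(18−i).
E = 18/18 + 18/17 + 18/16 + 18/15 + 18/14 + 18/13 + 18/12 + 18/11 + 18/10 + 18/9 + 18/8 + 18/7 + 18/6 + 18/5 + 18/4 + 18/3 + 18/2 + 18/1 = 42822903/680680 ≈ 62.912.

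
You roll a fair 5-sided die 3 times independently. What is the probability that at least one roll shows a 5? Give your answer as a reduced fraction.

61/125

P(no roll shows a 5) = (4/5)^3 = 64/125.
P(at least one) = 1 − 64/125 = 61/125.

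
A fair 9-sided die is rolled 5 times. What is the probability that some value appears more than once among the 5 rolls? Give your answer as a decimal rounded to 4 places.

P(all 5 different) = 9/9 · 8/9 · ··· · 5/9 ≈ 0.2561.
P(at least two equal) = 1 − 0.2561 = 0.7439.

0.7439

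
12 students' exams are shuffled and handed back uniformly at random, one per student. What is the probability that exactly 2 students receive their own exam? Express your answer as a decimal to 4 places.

0.1839

Choose which 2 of the 12 are fixed: C(12,2) = 66 ways.
The remaining 10 must have no fixed point: D(10) = 1334961.
P = 66·1334961/479001600 = 16481/89600 ≈ 0.1839.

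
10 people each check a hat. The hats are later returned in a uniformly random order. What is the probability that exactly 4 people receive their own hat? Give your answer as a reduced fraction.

53/3456

Choose which 4 of the 10 are fixed: C(10,4) = 210 ways.
The remaining 6 must have no fixed point: D(6) = 265.
P = 210·265/3628800 = 53/3456.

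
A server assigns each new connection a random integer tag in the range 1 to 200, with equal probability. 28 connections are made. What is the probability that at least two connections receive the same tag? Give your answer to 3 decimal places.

0.862

It's easier to compute the probability that all 28 are distinct.
P(all distinct) = 200/200 · 199/200 · ··· · 173/200 ≈ 0.138.
So the probability of at least one match is 1 − 0.138 = 0.862.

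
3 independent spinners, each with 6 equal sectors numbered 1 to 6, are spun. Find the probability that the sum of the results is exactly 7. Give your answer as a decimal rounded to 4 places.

There are 6^3 = 216 equally likely outcomes.
The number of ordered 3-tuples from {1,…,6} summing to 7 is 15.
P(sum = 7) = 15/216 = 5/72 ≈ 0.0694.

0.0694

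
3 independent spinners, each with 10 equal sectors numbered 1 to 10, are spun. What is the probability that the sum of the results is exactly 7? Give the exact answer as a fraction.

There are 10^3 = 1000 equally likely outcomes.
The number of ordered 3-tuples from {1,…,10} summing to 7 is 15.
P(sum = 7) = 15/1000 = 3/200.

3/200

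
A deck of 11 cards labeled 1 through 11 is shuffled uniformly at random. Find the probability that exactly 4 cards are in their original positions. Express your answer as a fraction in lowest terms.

Choose which 4 of the 11 are fixed: C(11,4) = 330 ways.
The remaining 7 must have no fixed point: D(7) = 1854.
P = 330·1854/39916800 = 103/6720.

103/6720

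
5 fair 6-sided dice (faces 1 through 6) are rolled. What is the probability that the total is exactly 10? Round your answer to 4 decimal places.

There are 6^5 = 7776 equally likely outcomes.
The number of ordered 5-tuples from {1,…,6} summing to 10 is 126.
P(sum = 10) = 126/7776 = 7/432 ≈ 0.0162.

0.0162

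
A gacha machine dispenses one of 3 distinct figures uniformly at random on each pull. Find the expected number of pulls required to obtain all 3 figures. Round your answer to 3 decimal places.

5.500

After i distinct types are collected, each trial gives a new one with probability (3−i)/3, so the expected wait for the next new type is 3/(3−i).
E = 3/3 + 3/2 + 3/1 = 11/2 ≈ 5.500.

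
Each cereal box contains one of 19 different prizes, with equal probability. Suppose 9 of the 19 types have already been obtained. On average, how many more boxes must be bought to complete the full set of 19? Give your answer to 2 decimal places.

55.65

Starting from 9 distinct types, each trial gives a new one with probability (19−i)/19 when i types are held, so the wait for the next new type is 19/(19−i).
E = 19/10 + 19/9 + 19/8 + 19/7 + 19/6 + 19/5 + 19/4 + 19/3 + 19/2 + 19/1 = 140239/2520 ≈ 55.65.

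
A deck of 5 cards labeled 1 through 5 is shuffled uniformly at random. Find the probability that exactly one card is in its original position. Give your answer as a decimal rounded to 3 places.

Choose which one is fixed: C(5,1) = 5 ways.
The remaining 4 must have no fixed point: D(4) = 9.
P = 5·9/120 = 3/8 ≈ 0.375.

0.375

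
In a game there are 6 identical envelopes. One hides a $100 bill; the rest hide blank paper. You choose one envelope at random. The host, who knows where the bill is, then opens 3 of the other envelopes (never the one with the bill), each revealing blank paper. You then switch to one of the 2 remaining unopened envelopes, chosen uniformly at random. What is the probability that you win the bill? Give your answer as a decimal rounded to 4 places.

Your original envelope holds the bill with probability 1/6, so the other 5 collectively hold it with probability 5/6.
The host can always find 3 empty envelopes to open, so the reveals don't change that 5/6; it is now spread over the 2 remaining unopened envelopes.
P(win by switching) = (5/6) · (1/2) = 5/12 ≈ 0.4167.

0.4167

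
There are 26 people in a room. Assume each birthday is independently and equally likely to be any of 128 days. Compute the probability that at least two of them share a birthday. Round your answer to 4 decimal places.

It's easier to compute the probability that all 26 are distinct.
P(all distinct) = 128/128 · 127/128 · ··· · 103/128 ≈ 0.0654.
So the probability of at least one match is 1 − 0.0654 = 0.9346.

0.9346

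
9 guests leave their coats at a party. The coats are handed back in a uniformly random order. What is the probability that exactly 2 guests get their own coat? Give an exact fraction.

103/560

Choose which 2 of the 9 are fixed: C(9,2) = 36 ways.
The remaining 7 must have no fixed point: D(7) = 1854.
P = 36·1854/362880 = 103/560.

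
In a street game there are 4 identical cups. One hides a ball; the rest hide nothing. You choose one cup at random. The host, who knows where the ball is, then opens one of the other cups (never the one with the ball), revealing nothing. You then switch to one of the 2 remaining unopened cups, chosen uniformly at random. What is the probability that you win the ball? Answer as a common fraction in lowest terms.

Your original cup holds the ball with probability 1/4, so the other 3 collectively hold it with probability 3/4.
The host can always find an empty cup to open, so this doesn't change that 3/4; it is now spread over the 2 remaining unopened cups.
P(win by switching) = (3/4) · (1/2) = 3/8.

3/8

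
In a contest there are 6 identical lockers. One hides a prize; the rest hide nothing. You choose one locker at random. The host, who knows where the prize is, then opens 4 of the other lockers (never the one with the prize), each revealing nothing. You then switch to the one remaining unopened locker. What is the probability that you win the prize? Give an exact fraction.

Your original locker holds the prize with probability 1/6, so the other 5 collectively hold it with probability 5/6.
The host can always find 4 empty lockers to open, so the reveals don't change that 5/6; it is now spread over the 1 remaining unopened locker.
P(win by switching) = (5/6) · (1/1) = 5/6.

5/6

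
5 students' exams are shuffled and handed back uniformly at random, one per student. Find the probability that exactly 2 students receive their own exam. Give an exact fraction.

Choose which 2 of the 5 are fixed: C(5,2) = 10 ways.
The remaining 3 must have no fixed point: D(3) = 2.
P = 10·2/120 = 1/6.

1/6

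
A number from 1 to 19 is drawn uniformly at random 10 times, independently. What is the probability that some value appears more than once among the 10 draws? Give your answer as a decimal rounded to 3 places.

0.945

P(all 10 different) = 19/19 · 18/19 · ··· · 10/19 ≈ 0.055.
P(at least two equal) = 1 − 0.055 = 0.945.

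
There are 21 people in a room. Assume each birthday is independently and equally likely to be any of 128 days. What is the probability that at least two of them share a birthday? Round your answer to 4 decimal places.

It's easier to compute the probability that all 21 are distinct.
P(all distinct) = 128/128 · 127/128 · ··· · 108/128 ≈ 0.1762.
So the probability of at least one match is 1 − 0.1762 = 0.8238.

0.8238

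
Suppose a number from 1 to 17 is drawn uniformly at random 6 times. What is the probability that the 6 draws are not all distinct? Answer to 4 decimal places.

P(all 6 different) = 17/17 · 16/17 · ··· · 12/17 ≈ 0.3692.
P(at least two equal) = 1 − 0.3692 = 0.6308.

0.6308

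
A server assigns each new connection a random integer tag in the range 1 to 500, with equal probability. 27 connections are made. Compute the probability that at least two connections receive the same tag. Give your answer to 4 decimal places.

It's easier to compute the probability that all 27 are distinct.
P(all distinct) = 500/500 · 499/500 · ··· · 474/500 ≈ 0.4893.
So the probability of at least one match is 1 − 0.4893 = 0.5107.

0.5107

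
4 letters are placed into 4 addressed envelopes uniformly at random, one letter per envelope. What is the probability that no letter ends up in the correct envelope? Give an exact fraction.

3/8

This is the derangement probability: permutations of 4 with no fixed point.
D(4) = 4! · (1 − 1/1! + 1/2! − ··· + (−1)^4/4!) = 9.
P = 9/24 = 3/8.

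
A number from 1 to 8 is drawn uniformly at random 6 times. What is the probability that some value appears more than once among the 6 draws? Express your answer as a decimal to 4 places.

0.9231

P(all 6 different) = 8/8 · 7/8 · ··· · 3/8 ≈ 0.0769.
P(at least two equal) = 1 − 0.0769 = 0.9231.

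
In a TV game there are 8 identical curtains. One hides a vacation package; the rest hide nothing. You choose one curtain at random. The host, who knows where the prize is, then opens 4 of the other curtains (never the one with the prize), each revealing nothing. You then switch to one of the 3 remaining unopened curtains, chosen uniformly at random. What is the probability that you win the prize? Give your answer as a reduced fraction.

7/24

Your original curtain holds the prize with probability 1/8, so the other 7 collectively hold it with probability 7/8.
The host can always find 4 empty curtains to open, so the reveals don't change that 7/8; it is now spread over the 3 remaining unopened curtains.
P(win by switching) = (7/8) · (1/3) = 7/24.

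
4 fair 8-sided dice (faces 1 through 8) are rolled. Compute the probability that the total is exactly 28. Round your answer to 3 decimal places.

0.009

There are 8^4 = 4096 equally likely outcomes.
The number of ordered 4-tuples from {1,…,8} summing to 28 is 35.
P(sum = 28) = 35/4096 ≈ 0.009.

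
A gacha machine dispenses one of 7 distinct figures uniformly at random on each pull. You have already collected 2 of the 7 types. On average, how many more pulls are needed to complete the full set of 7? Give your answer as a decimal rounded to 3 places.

15.983

Starting from 2 distinct types, each trial gives a new one with probability (7−i)/7 when i types are held, so the wait for the next new type is 7/(7−i).
E = 7/5 + 7/4 + 7/3 + 7/2 + 7/1 = 959/60 ≈ 15.983.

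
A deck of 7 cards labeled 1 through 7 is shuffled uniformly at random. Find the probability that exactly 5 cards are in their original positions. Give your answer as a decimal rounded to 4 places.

0.0042

Choose which 5 of the 7 are fixed: C(7,5) = 21 ways.
The remaining 2 must have no fixed point: D(2) = 1.
P = 21·1/5040 = 1/240 ≈ 0.0042.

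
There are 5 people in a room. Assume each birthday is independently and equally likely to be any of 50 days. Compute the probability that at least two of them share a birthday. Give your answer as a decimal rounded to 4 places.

0.1864

It's easier to compute the probability that all 5 are distinct.
P(all distinct) = 50/50 · 49/50 · ··· · 46/50 ≈ 0.8136.
So the probability of at least one match is 1 − 0.8136 = 0.1864.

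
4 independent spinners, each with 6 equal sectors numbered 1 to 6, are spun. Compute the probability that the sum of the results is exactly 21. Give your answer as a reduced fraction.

5/324

There are 6^4 = 1296 equally likely outcomes.
The number of ordered 4-tuples from {1,…,6} summing to 21 is 20.
P(sum = 21) = 20/1296 = 5/324.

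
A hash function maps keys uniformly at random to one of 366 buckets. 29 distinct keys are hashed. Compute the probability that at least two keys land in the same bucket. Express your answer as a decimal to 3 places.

It's easier to compute the probability that all 29 are distinct.
P(all distinct) = 366/366 · 365/366 · ··· · 338/366 ≈ 0.320.
So the probability of at least one match is 1 − 0.320 = 0.680.

0.680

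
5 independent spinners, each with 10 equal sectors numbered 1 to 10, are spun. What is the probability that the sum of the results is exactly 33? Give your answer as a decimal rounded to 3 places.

There are 10^5 = 100000 equally likely outcomes.
The number of ordered 5-tuples from {1,…,10} summing to 33 is 4335.
P(sum = 33) = 4335/100000 = 867/20000 ≈ 0.043.

0.043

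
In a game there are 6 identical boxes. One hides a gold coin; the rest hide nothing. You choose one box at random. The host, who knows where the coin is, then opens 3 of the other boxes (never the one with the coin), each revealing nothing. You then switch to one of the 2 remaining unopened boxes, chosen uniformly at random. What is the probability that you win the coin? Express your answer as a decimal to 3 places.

Your original box holds the coin with probability 1/6, so the other 5 collectively hold it with probability 5/6.
The host can always find 3 empty boxes to open, so the reveals don't change that 5/6; it is now spread over the 2 remaining unopened boxes.
P(win by switching) = (5/6) · (1/2) = 5/12 ≈ 0.417.

0.417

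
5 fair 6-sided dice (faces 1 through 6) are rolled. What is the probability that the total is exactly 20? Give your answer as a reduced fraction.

217/2592

There are 6^5 = 7776 equally likely outcomes.
The number of ordered 5-tuples from {1,…,6} summing to 20 is 651.
P(sum = 20) = 651/7776 = 217/2592.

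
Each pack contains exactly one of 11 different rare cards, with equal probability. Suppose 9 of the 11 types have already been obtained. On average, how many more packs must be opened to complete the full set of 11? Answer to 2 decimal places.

16.50

Starting from 9 distinct types, each trial gives a new one with probability (11−i)/11 when i types are held, so the wait for the next new type is 11/(11−i).
E = 11/2 + 11/1 = 33/2 ≈ 16.50.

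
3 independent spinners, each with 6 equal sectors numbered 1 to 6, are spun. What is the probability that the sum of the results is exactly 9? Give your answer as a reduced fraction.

There are 6^3 = 216 equally likely outcomes.
The number of ordered 3-tuples from {1,…,6} summing to 9 is 25.
P(sum = 9) = 25/216.

25/216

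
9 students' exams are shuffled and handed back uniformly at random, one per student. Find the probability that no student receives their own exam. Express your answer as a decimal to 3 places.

This is the derangement probability: permutations of 9 with no fixed point.
D(9) = 9! · (1 − 1/1! + 1/2! − ··· + (−1)^9/9!) = 133496.
P = 133496/362880 = 16687/45360 ≈ 0.368.

0.368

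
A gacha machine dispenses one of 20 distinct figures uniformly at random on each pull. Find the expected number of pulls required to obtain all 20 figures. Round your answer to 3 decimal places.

After i distinct types are collected, each trial gives a new one with probability (20−i)/20, so the expected wait for the next new type is 20/(20−i).
E = 20/20 + 20/19 + 20/18 + 20/17 + 20/16 + 20/15 + 20/14 + 20/13 + 20/12 + 20/11 + 20/10 + 20/9 + 20/8 + 20/7 + 20/6 + 20/5 + 20/4 + 20/3 + 20/2 + 20/1 = 279175675/3879876 ≈ 71.955.

71.955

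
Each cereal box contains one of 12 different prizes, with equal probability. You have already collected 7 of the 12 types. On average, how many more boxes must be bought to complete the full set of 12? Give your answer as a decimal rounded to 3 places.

Starting from 7 distinct types, each trial gives a new one with probability (12−i)/12 when i types are held, so the wait for the next new type is 12/(12−i).
E = 12/5 + 12/4 + 12/3 + 12/2 + 12/1 = 137/5 ≈ 27.400.

27.400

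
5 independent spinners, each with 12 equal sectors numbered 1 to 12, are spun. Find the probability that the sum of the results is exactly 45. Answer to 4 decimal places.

There are 12^5 = 248832 equally likely outcomes.
The number of ordered 5-tuples from {1,…,12} summing to 45 is 3701.
P(sum = 45) = 3701/248832 ≈ 0.0149.

0.0149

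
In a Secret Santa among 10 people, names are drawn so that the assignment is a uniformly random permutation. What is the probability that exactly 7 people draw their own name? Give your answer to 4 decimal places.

Choose which 7 of the 10 are fixed: C(10,7) = 120 ways.
The remaining 3 must have no fixed point: D(3) = 2.
P = 120·2/3628800 = 1/15120 ≈ 0.0001.

0.0001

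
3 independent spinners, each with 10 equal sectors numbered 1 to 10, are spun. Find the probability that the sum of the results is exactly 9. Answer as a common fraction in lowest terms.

7/250

There are 10^3 = 1000 equally likely outcomes.
The number of ordered 3-tuples from {1,…,10} summing to 9 is 28.
P(sum = 9) = 28/1000 = 7/250.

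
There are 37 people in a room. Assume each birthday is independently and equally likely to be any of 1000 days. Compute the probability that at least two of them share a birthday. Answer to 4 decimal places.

It's easier to compute the probability that all 37 are distinct.
P(all distinct) = 1000/1000 · 999/1000 · ··· · 964/1000 ≈ 0.5095.
So the probability of at least one match is 1 − 0.5095 = 0.4905.

0.4905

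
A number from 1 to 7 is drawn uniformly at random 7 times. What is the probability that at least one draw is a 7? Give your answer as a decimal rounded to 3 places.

0.660

P(no draw is a 7) = (6/7)^7 ≈ 0.340.
P(at least one) = 1 − 0.340 = 0.660.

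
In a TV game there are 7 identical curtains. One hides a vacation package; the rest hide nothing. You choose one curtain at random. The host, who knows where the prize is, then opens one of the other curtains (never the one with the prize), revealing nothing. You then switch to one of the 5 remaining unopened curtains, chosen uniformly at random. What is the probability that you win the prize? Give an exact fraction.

6/35

Your original curtain holds the prize with probability 1/7, so the other 6 collectively hold it with probability 6/7.
The host can always find an empty curtain to open, so this doesn't change that 6/7; it is now spread over the 5 remaining unopened curtains.
P(win by switching) = (6/7) · (1/5) = 6/35.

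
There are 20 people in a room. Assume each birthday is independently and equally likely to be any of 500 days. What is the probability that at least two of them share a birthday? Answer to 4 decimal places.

It's easier to compute the probability that all 20 are distinct.
P(all distinct) = 500/500 · 499/500 · ··· · 481/500 ≈ 0.6804.
So the probability of at least one match is 1 − 0.6804 = 0.3196.

0.3196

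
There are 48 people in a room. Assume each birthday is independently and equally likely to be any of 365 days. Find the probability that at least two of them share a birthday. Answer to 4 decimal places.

0.9606

It's easier to compute the probability that all 48 are distinct.
P(all distinct) = 365/365 · 364/365 · ··· · 318/365 ≈ 0.0394.
So the probability of at least one match is 1 − 0.0394 = 0.9606.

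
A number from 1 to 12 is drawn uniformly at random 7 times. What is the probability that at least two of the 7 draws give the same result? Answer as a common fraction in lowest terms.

3071/3456

P(all 7 different) = 12/12 · 11/12 · ··· · 6/12 = 385/3456.
P(at least two equal) = 1 − 385/3456 = 3071/3456.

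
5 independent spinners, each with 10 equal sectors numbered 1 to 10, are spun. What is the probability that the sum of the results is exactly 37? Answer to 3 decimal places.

0.022

There are 10^5 = 100000 equally likely outcomes.
The number of ordered 5-tuples from {1,…,10} summing to 37 is 2205.
P(sum = 37) = 2205/100000 = 441/20000 ≈ 0.022.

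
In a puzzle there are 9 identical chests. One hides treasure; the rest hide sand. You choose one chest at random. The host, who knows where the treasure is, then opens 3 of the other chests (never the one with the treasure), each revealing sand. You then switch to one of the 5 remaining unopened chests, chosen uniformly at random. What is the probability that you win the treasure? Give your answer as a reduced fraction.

Your original chest holds the treasure with probability 1/9, so the other 8 collectively hold it with probability 8/9.
The host can always find 3 empty chests to open, so the reveals don't change that 8/9; it is now spread over the 5 remaining unopened chests.
P(win by switching) = (8/9) · (1/5) = 8/45.

8/45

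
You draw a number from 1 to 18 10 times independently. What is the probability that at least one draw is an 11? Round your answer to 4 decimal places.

0.4354

P(no draw is an 11) = (17/18)^10 ≈ 0.5646.
P(at least one) = 1 − 0.5646 = 0.4354.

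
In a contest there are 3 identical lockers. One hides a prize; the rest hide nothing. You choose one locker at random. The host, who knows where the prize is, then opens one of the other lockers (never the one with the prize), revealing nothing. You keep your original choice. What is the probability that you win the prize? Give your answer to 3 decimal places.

The host can always open an empty locker regardless of your choice, so this gives no information about your original locker.
P(win by staying) = 1/3 ≈ 0.333.

0.333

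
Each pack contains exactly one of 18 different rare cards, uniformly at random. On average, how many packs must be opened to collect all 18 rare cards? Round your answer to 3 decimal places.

62.912

After i distinct types are collected, each trial gives a new one with probability (18−i)/18, so the expected wait for the next new type is 18/(18−i).
E = 18/18 + 18/17 + 18/16 + 18/15 + 18/14 + 18/13 + 18/12 + 18/11 + 18/10 + 18/9 + 18/8 + 18/7 + 18/6 + 18/5 + 18/4 + 18/3 + 18/2 + 18/1 = 42822903/680680 ≈ 62.912.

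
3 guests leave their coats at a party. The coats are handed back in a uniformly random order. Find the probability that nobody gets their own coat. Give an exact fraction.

This is the derangement probability: permutations of 3 with no fixed point.
D(3) = 3! · (1 − 1/1! + 1/2! − ··· + (−1)^3/3!) = 2.
P = 2/6 = 1/3.

1/3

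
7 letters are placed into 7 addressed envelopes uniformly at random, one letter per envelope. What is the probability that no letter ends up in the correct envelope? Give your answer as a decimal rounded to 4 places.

0.3679

This is the derangement probability: permutations of 7 with no fixed point.
D(7) = 7! · (1 − 1/1! + 1/2! − ··· + (−1)^7/7!) = 1854.
P = 1854/5040 = 103/280 ≈ 0.3679.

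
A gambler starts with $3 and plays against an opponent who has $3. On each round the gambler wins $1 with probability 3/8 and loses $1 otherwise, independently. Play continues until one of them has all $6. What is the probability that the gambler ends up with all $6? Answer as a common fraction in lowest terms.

27/152

Let r = q/p = (5/8)/(3/8) = 5/3. The recurrence P(i) = p·P(i+1) + q·P(i−1) with P(0)=0, P(6)=1 gives P(i) = (1 − r^i)/(1 − r^6).
P(3) = (1 − (5/3)^3) / (1 − (5/3)^6) = 27/152.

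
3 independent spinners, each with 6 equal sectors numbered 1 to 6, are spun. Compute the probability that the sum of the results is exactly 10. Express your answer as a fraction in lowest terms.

There are 6^3 = 216 equally likely outcomes.
The number of ordered 3-tuples from {1,…,6} summing to 10 is 27.
P(sum = 10) = 27/216 = 1/8.

1/8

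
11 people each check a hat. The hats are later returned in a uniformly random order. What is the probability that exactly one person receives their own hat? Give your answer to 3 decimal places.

Choose which one is fixed: C(11,1) = 11 ways.
The remaining 10 must have no fixed point: D(10) = 1334961.
P = 11·1334961/39916800 = 16481/44800 ≈ 0.368.

0.368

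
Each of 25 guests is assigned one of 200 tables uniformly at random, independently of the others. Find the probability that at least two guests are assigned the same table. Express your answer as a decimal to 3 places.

It's easier to compute the probability that all 25 are distinct.
P(all distinct) = 200/200 · 199/200 · ··· · 176/200 ≈ 0.209.
So the probability of at least one match is 1 − 0.209 = 0.791.

0.791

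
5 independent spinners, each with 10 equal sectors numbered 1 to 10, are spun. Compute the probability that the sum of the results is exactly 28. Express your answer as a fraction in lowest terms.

There are 10^5 = 100000 equally likely outcomes.
The number of ordered 5-tuples from {1,…,10} summing to 28 is 6000.
P(sum = 28) = 6000/100000 = 3/50.

3/50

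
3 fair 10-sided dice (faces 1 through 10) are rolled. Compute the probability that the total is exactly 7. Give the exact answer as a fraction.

There are 10^3 = 1000 equally likely outcomes.
The number of ordered 3-tuples from {1,…,10} summing to 7 is 15.
P(sum = 7) = 15/1000 = 3/200.

3/200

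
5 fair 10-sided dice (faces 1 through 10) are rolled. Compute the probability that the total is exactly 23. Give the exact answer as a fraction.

There are 10^5 = 100000 equally likely outcomes.
The number of ordered 5-tuples from {1,…,10} summing to 23 is 4840.
P(sum = 23) = 4840/100000 = 121/2500.

121/2500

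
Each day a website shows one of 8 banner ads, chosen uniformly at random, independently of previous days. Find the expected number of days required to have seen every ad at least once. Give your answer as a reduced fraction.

After i distinct types are collected, each trial gives a new one with probability (8−i)/8, so the expected wait for the next new type is 8/(8−i).
E = 8/8 + 8/7 + 8/6 + 8/5 + 8/4 + 8/3 + 8/2 + 8/1 = 761/35.

761/35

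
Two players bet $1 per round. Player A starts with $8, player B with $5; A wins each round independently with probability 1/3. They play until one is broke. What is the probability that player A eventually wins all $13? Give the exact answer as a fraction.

255/8191

Let r = q/p = (2/3)/(1/3) = 2. The recurrence P(i) = p·P(i+1) + q·P(i−1) with P(0)=0, P(13)=1 gives P(i) = (1 − r^i)/(1 − r^13).
P(8) = (1 − (2)^8) / (1 − (2)^13) = 255/8191.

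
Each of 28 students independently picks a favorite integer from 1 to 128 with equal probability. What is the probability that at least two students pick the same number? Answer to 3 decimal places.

It's easier to compute the probability that all 28 are distinct.
P(all distinct) = 128/128 · 127/128 · ··· · 101/128 ≈ 0.041.
So the probability of at least one match is 1 − 0.041 = 0.959.

0.959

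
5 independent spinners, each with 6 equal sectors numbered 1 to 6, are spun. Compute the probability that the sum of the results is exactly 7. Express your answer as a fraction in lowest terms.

5/2592

There are 6^5 = 7776 equally likely outcomes.
The number of ordered 5-tuples from {1,…,6} summing to 7 is 15.
P(sum = 7) = 15/7776 = 5/2592.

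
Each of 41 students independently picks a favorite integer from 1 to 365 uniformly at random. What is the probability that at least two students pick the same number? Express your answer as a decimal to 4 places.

0.9032

It's easier to compute the probability that all 41 are distinct.
P(all distinct) = 365/365 · 364/365 · ··· · 325/365 ≈ 0.0968.
So the probability of at least one match is 1 − 0.0968 = 0.9032.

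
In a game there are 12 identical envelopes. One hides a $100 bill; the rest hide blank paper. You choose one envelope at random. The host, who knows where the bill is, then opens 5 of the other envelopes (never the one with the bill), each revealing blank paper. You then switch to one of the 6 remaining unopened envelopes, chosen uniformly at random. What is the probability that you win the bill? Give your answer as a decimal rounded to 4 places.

0.1528

Your original envelope holds the bill with probability 1/12, so the other 11 collectively hold it with probability 11/12.
The host can always find 5 empty envelopes to open, so the reveals don't change that 11/12; it is now spread over the 6 remaining unopened envelopes.
P(win by switching) = (11/12) · (1/6) = 11/72 ≈ 0.1528.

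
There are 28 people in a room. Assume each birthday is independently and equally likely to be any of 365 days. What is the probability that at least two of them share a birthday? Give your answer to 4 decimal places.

It's easier to compute the probability that all 28 are distinct.
P(all distinct) = 365/365 · 364/365 · ··· · 338/365 ≈ 0.3455.
So the probability of at least one match is 1 − 0.3455 = 0.6545.

0.6545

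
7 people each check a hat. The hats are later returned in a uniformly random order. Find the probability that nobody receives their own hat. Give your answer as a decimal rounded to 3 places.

0.368

This is the derangement probability: permutations of 7 with no fixed point.
D(7) = 7! · (1 − 1/1! + 1/2! − ··· + (−1)^7/7!) = 1854.
P = 1854/5040 = 103/280 ≈ 0.368.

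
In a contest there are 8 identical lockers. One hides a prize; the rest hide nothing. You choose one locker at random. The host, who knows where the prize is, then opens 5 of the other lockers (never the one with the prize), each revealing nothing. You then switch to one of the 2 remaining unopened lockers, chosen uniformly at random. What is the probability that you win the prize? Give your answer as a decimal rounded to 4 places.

0.4375

Your original locker holds the prize with probability 1/8, so the other 7 collectively hold it with probability 7/8.
The host can always find 5 empty lockers to open, so the reveals don't change that 7/8; it is now spread over the 2 remaining unopened lockers.
P(win by switching) = (7/8) · (1/2) = 7/16 ≈ 0.4375.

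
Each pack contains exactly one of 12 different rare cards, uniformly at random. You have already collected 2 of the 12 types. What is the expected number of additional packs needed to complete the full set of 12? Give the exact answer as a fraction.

7381/210

Starting from 2 distinct types, each trial gives a new one with probability (12−i)/12 when i types are held, so the wait for the next new type is 12/(12−i).
E = 12/10 + 12/9 + 12/8 + 12/7 + 12/6 + 12/5 + 12/4 + 12/3 + 12/2 + 12/1 = 7381/210.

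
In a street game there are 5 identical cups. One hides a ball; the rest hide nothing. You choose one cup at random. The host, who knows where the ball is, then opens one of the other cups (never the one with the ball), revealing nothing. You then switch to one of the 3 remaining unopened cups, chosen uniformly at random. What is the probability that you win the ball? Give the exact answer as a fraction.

4/15

Your original cup holds the ball with probability 1/5, so the other 4 collectively hold it with probability 4/5.
The host can always find an empty cup to open, so this doesn't change that 4/5; it is now spread over the 3 remaining unopened cups.
P(win by switching) = (4/5) · (1/3) = 4/15.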